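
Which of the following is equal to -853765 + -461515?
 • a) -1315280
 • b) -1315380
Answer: a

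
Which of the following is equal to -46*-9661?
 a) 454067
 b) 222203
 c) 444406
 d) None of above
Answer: c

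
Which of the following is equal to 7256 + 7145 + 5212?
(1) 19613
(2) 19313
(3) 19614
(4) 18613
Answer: 1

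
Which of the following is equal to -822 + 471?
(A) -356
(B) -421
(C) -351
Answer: C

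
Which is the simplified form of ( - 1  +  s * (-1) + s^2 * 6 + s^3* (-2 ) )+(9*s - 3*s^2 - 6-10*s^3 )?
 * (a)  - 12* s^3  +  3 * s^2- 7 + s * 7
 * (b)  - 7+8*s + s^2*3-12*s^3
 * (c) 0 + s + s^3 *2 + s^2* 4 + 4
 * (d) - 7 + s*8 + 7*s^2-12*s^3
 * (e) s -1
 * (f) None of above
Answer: b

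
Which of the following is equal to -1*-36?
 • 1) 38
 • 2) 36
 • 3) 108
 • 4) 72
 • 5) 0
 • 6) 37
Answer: 2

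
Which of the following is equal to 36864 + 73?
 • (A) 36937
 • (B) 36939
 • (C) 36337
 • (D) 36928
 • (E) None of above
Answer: A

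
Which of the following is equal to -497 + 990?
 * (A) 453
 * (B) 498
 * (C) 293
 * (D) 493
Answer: D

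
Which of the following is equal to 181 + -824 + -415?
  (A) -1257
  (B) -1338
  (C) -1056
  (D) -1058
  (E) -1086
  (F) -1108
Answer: D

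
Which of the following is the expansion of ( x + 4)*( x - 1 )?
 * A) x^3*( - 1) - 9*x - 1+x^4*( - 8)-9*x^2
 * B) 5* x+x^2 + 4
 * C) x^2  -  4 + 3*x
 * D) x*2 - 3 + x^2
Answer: C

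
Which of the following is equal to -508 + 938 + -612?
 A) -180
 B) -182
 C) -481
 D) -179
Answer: B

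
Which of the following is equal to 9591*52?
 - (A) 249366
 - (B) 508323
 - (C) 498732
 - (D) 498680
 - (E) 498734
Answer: C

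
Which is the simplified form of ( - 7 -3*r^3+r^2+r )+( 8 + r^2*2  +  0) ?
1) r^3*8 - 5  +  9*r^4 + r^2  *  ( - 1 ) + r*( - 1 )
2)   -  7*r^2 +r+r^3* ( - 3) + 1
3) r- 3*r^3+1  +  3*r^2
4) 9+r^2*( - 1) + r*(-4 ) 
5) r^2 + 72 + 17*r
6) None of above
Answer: 3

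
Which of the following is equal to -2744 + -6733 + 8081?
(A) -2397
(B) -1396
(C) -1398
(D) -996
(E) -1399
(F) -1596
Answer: B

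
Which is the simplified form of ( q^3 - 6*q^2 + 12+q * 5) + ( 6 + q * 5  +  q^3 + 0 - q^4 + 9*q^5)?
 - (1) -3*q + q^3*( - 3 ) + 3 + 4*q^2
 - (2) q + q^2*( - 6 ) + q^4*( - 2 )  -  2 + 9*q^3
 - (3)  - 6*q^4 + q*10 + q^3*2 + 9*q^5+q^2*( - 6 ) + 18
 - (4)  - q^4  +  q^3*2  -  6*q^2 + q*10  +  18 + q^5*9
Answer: 4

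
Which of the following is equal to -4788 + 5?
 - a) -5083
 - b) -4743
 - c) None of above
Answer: c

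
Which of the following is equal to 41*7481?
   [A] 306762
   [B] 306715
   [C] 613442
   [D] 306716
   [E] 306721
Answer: E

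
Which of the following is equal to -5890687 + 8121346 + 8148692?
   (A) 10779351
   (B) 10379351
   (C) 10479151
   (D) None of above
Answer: B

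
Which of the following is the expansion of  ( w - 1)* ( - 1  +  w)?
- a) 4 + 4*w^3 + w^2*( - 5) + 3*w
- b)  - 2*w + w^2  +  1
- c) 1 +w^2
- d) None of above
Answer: b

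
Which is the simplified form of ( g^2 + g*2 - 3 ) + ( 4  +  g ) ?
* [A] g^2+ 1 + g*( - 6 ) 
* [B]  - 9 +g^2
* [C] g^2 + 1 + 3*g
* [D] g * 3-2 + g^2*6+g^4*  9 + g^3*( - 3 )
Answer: C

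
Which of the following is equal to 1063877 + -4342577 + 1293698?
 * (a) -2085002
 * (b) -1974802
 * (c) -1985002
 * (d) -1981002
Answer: c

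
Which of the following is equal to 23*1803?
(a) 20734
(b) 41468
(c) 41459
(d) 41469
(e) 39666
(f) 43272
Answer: d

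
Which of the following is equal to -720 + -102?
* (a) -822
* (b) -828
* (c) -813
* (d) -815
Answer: a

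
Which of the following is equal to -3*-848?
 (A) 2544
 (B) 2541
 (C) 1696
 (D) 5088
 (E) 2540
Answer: A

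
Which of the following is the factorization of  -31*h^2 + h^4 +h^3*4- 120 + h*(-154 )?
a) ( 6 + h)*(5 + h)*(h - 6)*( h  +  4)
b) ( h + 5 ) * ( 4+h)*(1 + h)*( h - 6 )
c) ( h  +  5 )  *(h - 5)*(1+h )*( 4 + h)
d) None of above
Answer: b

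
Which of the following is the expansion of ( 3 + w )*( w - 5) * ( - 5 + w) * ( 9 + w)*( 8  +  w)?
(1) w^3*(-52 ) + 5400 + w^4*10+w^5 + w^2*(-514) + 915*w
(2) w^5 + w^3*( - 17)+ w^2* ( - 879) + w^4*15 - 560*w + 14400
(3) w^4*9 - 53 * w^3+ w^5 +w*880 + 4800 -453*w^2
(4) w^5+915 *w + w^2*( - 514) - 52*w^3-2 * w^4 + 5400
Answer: 1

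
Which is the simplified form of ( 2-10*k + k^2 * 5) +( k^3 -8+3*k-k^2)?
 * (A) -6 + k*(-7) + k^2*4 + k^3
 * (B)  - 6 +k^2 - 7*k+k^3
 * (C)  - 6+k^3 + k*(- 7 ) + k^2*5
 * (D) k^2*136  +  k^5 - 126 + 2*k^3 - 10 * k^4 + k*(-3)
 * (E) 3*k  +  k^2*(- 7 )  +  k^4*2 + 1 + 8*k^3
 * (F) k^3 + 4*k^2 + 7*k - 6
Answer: A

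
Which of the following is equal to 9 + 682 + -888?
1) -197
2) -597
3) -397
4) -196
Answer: 1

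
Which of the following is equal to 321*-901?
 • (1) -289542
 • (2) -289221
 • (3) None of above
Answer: 2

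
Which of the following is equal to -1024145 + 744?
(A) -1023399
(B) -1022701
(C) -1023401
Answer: C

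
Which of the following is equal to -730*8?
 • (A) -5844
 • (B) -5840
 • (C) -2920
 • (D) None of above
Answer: B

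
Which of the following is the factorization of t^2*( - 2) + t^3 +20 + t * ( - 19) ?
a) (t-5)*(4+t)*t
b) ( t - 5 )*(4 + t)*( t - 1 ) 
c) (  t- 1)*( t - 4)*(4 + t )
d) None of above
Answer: b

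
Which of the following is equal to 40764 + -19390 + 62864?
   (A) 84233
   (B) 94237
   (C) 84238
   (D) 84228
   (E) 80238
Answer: C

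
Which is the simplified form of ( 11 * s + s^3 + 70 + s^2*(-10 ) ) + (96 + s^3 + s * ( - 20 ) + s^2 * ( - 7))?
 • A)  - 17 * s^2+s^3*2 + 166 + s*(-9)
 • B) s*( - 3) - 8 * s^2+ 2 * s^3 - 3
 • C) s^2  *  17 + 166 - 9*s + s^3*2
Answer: A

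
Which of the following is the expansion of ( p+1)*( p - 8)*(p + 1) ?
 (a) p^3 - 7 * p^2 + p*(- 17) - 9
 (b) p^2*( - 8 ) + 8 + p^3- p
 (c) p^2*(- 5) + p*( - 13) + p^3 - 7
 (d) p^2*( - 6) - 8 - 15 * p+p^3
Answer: d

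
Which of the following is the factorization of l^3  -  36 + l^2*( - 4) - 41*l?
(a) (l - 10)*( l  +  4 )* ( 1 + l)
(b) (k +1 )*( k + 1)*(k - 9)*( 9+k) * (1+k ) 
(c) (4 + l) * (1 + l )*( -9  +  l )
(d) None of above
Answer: c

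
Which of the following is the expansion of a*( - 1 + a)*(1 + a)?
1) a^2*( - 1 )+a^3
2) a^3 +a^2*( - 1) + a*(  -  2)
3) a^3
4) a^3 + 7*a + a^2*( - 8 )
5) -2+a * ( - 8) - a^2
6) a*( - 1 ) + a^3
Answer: 6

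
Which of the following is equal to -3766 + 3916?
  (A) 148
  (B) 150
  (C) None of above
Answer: B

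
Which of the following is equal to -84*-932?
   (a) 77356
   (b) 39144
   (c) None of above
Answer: c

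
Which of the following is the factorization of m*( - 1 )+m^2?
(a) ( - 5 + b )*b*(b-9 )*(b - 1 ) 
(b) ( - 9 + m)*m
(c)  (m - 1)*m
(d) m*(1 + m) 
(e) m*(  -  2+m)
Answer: c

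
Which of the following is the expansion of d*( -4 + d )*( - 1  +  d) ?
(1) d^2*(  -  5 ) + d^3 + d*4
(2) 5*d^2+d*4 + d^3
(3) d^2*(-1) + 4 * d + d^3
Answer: 1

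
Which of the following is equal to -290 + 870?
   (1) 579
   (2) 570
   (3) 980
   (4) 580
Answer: 4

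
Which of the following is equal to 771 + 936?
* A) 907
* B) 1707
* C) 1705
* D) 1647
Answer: B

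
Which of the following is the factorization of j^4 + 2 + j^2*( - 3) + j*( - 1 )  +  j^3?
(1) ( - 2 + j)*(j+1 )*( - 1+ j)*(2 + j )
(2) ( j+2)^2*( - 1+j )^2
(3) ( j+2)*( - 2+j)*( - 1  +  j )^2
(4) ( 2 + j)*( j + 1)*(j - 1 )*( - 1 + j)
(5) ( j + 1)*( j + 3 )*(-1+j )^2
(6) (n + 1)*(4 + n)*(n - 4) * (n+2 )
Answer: 4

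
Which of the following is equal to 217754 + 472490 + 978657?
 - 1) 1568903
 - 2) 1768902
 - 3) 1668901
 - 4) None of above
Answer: 3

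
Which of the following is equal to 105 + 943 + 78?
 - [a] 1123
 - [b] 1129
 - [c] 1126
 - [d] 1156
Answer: c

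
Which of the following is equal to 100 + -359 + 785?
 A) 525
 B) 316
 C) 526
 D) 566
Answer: C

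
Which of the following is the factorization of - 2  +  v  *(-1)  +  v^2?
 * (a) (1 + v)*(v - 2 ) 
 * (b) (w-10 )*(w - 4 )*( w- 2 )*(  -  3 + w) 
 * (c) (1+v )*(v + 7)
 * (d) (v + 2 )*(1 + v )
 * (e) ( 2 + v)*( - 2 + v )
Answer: a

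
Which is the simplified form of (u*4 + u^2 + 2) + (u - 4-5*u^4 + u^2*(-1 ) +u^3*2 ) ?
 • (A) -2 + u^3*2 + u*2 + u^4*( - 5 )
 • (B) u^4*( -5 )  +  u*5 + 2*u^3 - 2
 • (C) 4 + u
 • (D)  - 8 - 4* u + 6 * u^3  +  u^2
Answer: B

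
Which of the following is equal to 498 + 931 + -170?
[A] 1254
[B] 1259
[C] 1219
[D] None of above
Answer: B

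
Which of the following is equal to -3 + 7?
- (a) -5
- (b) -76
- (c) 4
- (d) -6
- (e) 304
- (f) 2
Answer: c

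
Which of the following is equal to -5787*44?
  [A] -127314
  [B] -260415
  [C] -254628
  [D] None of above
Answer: C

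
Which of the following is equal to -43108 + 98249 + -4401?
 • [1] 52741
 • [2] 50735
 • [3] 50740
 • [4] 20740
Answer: 3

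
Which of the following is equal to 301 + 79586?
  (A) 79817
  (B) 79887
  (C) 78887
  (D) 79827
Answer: B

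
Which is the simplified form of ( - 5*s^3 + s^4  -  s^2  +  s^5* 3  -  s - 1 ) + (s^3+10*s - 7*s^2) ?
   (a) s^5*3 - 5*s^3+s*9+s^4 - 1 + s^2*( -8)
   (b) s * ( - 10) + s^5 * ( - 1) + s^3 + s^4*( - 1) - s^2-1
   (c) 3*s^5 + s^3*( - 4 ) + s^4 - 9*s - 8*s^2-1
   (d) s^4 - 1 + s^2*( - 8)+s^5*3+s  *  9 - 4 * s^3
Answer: d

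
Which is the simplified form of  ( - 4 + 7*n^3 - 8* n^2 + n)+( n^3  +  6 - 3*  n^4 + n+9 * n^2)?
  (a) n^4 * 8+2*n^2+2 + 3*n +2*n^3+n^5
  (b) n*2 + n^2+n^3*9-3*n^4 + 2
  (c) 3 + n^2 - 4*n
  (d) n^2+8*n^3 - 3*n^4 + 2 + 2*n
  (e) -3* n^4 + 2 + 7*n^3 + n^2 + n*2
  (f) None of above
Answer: d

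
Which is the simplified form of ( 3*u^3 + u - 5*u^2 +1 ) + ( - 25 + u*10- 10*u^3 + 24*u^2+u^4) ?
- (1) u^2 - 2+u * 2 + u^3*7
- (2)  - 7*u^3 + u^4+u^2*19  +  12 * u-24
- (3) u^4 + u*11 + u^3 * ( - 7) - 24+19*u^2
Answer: 3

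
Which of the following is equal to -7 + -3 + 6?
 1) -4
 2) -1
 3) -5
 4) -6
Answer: 1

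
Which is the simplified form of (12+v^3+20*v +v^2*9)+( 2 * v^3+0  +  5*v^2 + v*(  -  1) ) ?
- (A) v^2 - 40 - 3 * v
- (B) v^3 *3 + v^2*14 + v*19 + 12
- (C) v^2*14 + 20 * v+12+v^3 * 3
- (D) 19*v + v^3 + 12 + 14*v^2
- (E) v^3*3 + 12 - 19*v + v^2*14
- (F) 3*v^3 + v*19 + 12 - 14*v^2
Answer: B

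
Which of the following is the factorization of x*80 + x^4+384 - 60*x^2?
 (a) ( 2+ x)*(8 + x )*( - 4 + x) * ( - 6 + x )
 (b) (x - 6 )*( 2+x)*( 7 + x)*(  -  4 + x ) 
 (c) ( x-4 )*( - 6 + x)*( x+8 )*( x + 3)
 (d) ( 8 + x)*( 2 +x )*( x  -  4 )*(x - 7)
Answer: a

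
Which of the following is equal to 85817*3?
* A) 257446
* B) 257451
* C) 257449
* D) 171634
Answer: B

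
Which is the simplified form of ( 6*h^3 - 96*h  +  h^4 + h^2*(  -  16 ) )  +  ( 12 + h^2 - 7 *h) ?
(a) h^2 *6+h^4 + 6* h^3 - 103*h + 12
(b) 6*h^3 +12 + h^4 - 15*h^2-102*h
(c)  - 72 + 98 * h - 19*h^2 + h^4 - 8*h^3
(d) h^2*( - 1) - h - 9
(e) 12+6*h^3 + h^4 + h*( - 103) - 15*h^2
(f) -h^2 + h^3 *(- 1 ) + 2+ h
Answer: e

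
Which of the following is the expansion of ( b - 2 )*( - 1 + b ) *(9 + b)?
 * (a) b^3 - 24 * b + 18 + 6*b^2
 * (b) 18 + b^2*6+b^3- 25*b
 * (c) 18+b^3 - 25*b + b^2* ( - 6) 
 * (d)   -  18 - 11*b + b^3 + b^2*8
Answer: b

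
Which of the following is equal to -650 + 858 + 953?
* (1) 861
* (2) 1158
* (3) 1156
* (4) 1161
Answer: 4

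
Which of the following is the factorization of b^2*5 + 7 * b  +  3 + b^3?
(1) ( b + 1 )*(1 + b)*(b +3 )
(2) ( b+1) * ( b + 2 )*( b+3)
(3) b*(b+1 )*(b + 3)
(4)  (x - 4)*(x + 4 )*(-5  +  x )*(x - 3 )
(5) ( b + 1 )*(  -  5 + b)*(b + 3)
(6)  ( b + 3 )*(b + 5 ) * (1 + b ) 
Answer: 1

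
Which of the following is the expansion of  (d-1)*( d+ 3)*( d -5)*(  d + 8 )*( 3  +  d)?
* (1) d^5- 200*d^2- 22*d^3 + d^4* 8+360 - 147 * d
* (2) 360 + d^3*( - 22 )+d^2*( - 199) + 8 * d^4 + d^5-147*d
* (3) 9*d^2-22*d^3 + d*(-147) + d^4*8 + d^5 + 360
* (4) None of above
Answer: 1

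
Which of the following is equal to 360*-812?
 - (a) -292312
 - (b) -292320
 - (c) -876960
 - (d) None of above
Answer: b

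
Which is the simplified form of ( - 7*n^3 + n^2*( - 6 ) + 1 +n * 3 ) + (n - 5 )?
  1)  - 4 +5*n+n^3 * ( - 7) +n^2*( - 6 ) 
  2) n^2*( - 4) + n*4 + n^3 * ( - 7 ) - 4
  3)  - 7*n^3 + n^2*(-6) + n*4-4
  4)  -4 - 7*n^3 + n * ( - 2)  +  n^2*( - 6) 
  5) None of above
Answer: 3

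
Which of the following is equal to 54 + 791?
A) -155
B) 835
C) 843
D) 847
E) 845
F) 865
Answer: E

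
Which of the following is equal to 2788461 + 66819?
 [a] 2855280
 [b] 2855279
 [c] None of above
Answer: a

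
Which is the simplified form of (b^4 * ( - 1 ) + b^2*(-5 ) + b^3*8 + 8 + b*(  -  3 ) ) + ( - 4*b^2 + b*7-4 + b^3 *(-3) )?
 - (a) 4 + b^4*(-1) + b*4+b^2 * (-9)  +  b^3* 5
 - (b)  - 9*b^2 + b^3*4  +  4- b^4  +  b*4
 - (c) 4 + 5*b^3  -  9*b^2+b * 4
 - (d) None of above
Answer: a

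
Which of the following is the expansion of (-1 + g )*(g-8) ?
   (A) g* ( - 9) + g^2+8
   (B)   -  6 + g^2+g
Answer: A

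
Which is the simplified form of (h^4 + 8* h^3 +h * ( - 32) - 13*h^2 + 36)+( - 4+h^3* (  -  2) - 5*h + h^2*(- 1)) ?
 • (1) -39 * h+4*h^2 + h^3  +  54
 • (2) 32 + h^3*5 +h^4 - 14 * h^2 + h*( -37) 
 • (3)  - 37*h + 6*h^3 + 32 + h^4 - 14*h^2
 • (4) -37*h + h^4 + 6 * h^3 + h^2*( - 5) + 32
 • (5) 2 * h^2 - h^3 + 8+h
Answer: 3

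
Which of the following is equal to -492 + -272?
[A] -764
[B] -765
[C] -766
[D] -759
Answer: A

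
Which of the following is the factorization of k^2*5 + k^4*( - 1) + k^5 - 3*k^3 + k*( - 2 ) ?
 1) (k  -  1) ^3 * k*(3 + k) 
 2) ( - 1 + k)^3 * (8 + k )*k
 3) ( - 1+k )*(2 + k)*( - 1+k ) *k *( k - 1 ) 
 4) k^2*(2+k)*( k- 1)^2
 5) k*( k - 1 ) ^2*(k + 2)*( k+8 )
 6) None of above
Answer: 3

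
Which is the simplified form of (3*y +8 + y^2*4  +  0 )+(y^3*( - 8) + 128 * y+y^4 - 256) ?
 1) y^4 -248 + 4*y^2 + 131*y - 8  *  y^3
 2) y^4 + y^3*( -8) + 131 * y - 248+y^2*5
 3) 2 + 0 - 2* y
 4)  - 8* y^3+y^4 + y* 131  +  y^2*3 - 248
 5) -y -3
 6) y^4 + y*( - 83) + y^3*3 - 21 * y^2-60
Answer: 1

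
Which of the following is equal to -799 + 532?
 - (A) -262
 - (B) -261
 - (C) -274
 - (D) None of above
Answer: D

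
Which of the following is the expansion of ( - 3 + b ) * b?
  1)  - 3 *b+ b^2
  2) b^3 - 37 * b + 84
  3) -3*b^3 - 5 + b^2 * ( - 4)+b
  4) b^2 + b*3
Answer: 1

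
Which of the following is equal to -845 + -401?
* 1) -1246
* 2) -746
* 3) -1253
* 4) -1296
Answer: 1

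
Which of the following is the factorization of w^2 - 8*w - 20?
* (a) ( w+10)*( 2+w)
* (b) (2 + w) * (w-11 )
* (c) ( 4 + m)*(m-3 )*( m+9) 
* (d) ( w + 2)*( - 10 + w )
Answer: d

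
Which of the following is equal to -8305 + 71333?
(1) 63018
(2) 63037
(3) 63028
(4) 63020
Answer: 3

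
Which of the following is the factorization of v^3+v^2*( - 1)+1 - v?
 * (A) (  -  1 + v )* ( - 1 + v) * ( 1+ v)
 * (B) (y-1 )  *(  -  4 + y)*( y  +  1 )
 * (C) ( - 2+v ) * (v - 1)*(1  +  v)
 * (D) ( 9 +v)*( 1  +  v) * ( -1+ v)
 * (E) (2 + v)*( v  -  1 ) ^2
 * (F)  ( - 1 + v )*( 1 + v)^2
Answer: A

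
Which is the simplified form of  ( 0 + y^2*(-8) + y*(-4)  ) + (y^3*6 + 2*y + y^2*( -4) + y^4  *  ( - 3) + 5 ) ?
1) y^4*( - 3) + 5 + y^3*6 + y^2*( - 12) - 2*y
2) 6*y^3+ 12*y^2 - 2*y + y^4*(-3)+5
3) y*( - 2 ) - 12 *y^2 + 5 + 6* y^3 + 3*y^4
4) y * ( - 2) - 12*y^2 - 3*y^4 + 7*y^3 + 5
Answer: 1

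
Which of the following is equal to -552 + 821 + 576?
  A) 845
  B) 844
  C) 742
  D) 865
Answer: A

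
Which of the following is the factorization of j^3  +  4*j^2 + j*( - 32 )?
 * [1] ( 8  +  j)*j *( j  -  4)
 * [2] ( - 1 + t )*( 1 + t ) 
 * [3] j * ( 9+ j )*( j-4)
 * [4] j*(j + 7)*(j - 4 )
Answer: 1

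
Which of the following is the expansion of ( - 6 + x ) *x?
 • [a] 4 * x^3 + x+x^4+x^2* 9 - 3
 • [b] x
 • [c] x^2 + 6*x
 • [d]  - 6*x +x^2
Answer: d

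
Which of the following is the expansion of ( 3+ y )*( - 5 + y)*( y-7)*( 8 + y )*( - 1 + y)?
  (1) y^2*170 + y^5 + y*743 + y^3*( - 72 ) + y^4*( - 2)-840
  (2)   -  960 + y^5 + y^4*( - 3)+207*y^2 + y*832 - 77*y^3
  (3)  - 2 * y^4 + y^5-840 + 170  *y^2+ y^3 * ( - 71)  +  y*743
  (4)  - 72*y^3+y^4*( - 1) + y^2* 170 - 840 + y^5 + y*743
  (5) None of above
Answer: 1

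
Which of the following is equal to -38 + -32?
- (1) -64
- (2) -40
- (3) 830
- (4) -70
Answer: 4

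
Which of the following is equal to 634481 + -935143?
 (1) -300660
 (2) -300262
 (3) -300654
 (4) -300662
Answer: 4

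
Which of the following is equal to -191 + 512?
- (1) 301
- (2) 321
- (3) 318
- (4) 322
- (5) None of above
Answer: 2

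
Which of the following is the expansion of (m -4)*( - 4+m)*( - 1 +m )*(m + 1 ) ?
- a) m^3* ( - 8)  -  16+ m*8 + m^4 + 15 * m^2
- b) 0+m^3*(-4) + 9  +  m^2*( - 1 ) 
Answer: a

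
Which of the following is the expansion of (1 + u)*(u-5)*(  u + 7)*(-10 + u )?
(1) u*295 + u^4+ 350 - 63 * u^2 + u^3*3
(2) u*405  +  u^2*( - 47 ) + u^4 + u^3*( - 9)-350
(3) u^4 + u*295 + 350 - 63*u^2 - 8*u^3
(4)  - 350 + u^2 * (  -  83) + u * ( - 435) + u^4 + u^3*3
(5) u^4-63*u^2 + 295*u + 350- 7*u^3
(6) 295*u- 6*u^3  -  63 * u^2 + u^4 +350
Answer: 5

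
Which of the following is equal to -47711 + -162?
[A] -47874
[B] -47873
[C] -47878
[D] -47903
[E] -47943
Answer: B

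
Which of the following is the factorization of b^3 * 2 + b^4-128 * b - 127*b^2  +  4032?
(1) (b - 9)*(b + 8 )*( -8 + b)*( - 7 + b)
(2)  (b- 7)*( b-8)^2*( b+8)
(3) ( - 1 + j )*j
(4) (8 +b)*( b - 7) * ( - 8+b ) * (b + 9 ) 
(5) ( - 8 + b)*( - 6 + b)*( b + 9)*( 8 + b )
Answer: 4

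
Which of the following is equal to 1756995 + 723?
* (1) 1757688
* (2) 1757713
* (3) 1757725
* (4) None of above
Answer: 4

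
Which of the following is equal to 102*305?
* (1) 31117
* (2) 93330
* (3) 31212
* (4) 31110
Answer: 4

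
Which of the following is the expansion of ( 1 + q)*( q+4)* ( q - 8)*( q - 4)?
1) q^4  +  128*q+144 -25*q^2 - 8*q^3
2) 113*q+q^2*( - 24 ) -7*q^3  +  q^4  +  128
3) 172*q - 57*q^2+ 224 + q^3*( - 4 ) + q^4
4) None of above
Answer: 4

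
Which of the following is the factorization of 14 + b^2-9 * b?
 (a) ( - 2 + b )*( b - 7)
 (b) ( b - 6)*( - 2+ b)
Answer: a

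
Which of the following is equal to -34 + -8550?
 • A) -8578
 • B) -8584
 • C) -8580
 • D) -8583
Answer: B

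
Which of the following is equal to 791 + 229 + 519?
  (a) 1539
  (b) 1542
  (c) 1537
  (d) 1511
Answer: a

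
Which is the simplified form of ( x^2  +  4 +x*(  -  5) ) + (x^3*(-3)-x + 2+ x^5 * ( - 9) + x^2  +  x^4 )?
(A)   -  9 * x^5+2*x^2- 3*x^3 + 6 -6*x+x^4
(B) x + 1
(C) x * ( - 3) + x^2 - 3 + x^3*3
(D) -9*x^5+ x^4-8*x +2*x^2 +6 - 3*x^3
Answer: A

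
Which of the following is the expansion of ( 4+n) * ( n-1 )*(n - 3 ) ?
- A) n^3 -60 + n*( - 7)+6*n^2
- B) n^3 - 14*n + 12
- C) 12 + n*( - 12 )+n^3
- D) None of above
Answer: D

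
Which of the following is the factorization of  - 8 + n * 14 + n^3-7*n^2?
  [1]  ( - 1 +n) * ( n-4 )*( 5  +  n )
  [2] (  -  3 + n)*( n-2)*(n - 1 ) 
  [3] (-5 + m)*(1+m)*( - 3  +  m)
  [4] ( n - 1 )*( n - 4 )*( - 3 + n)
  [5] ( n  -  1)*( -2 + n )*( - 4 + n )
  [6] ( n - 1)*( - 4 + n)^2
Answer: 5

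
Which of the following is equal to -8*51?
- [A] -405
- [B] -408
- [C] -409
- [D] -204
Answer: B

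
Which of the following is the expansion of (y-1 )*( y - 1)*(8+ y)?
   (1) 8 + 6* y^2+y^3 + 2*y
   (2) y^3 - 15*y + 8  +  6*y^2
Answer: 2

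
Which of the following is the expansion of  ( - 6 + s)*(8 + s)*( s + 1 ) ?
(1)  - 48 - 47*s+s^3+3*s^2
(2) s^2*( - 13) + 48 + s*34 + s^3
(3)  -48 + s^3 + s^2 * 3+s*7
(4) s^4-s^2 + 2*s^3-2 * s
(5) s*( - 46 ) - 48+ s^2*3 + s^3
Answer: 5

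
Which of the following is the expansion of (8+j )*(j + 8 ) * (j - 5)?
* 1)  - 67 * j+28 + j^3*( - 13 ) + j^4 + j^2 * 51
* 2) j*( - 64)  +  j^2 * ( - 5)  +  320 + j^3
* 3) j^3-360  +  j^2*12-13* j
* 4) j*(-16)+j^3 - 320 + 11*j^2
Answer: 4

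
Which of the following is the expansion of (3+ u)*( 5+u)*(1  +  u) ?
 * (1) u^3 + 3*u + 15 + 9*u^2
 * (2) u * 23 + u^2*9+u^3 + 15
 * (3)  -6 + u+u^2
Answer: 2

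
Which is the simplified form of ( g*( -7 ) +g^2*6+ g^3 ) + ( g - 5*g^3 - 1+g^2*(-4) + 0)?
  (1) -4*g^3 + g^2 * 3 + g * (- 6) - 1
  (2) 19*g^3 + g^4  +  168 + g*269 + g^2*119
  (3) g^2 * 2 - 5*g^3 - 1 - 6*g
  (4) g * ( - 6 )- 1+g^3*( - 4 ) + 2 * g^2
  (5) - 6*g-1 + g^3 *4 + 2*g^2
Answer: 4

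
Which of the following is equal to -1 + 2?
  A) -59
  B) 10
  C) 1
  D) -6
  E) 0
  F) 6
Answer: C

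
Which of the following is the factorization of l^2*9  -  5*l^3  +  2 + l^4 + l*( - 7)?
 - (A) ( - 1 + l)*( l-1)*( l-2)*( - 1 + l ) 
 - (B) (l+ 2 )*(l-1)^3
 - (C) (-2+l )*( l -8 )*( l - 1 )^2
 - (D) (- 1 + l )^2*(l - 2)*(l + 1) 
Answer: A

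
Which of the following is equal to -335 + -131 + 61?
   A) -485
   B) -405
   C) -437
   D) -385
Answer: B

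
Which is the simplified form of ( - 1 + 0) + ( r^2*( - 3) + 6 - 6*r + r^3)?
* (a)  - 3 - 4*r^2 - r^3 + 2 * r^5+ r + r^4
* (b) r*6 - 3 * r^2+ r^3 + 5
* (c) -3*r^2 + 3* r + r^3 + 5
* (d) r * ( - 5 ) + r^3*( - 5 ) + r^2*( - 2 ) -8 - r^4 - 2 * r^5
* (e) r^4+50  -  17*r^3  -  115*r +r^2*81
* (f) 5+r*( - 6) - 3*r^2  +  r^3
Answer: f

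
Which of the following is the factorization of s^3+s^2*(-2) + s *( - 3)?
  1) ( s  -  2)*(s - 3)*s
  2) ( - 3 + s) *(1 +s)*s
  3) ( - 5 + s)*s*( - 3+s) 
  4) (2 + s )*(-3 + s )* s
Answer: 2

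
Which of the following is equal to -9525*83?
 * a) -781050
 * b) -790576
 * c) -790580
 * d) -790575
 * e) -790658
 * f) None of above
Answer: d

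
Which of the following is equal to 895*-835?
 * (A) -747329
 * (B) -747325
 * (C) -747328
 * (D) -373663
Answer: B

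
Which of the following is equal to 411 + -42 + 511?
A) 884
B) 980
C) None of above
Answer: C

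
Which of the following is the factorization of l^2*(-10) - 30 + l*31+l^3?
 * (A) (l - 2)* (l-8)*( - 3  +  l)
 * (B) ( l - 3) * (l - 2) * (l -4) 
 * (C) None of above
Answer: C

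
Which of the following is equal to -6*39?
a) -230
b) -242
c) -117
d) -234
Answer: d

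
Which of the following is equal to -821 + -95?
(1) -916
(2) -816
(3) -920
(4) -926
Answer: 1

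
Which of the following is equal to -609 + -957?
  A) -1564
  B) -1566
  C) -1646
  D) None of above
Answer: B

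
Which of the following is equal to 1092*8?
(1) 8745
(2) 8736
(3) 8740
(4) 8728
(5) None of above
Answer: 2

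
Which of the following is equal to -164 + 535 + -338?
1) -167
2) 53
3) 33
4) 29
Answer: 3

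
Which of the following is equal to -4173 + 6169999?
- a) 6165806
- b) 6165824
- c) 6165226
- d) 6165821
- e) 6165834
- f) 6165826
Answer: f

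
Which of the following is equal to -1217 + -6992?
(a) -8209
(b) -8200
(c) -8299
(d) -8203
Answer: a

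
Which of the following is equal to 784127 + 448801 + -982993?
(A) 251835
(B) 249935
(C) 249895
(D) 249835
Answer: B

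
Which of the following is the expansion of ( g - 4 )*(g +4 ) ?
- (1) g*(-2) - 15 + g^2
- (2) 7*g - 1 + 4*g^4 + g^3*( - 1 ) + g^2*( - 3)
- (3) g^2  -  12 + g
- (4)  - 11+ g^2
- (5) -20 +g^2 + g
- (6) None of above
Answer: 6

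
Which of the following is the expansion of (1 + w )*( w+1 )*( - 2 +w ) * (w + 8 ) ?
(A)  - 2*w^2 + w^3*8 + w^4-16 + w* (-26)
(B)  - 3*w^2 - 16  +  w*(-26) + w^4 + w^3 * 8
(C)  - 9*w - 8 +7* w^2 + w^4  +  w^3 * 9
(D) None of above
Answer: B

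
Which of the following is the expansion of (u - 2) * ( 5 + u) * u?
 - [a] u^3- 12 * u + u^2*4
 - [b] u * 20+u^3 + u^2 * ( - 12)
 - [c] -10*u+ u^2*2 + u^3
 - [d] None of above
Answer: d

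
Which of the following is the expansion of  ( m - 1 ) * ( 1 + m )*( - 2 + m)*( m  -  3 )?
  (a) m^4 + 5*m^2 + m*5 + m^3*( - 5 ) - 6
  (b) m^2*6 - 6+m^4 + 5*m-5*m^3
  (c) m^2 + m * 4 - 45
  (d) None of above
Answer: a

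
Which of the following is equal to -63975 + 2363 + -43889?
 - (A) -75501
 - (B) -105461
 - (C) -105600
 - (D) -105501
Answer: D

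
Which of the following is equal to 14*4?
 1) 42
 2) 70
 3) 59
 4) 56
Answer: 4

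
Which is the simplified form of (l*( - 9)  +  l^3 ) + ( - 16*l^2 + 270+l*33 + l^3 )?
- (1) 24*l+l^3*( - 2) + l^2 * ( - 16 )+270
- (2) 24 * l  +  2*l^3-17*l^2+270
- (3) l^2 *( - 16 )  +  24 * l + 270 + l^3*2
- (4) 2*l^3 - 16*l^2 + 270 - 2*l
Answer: 3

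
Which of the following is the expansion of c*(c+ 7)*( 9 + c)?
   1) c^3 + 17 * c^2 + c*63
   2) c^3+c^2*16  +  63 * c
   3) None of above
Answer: 2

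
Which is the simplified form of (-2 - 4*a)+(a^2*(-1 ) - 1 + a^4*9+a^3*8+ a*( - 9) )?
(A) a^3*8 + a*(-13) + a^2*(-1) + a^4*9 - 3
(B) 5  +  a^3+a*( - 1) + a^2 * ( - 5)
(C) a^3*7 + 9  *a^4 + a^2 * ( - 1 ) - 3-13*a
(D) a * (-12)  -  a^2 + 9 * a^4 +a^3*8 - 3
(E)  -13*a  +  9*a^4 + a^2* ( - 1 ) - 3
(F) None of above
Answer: A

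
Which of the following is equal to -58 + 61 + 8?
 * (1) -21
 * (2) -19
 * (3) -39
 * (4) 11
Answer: 4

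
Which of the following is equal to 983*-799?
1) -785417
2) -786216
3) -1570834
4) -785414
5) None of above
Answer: 1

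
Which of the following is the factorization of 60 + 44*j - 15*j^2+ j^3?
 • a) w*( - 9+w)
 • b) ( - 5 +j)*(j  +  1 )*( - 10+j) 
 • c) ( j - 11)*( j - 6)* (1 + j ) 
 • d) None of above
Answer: d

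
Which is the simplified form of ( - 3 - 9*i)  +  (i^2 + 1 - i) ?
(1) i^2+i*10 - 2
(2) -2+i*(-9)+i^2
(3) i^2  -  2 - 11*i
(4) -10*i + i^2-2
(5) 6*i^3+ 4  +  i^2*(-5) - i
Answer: 4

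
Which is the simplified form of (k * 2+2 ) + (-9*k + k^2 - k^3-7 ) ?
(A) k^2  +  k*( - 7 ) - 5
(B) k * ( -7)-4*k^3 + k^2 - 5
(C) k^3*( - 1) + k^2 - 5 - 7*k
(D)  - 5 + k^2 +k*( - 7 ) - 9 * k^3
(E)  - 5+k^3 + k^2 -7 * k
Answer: C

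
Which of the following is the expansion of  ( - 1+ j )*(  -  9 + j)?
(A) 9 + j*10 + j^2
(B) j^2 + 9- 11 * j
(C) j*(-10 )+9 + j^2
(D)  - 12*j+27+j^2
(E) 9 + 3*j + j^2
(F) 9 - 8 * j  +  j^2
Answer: C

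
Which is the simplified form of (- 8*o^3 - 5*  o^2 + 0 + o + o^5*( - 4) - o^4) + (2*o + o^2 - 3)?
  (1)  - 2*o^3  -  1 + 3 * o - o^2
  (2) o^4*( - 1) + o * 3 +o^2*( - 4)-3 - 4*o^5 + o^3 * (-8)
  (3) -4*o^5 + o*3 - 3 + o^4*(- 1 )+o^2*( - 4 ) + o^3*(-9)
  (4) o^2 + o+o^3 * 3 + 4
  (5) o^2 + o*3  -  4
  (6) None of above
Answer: 2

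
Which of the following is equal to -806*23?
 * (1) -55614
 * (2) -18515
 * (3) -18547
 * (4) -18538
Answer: 4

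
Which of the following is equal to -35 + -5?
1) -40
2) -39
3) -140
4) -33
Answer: 1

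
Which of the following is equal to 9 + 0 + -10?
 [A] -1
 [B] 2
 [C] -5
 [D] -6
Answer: A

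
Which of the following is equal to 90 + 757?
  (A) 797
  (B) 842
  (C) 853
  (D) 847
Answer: D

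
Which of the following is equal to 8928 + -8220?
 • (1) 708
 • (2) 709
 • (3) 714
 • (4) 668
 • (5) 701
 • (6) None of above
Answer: 1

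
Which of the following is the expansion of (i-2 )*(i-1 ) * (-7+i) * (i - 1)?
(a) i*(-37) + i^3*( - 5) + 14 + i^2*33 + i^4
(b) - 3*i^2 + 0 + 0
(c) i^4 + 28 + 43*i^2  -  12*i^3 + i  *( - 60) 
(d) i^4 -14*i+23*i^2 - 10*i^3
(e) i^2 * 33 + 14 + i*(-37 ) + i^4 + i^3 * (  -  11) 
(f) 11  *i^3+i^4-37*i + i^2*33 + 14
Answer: e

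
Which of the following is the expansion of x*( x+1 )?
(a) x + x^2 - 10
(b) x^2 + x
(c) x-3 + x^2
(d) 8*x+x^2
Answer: b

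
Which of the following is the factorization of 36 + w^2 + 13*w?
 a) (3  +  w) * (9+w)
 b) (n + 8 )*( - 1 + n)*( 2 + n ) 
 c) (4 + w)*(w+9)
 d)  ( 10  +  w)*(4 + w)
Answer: c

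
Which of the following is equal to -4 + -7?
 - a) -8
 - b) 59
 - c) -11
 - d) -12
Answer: c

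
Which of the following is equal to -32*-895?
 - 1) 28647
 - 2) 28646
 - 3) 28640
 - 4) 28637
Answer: 3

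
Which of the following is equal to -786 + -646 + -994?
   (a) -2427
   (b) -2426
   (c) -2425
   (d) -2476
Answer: b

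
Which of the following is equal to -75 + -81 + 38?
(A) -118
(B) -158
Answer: A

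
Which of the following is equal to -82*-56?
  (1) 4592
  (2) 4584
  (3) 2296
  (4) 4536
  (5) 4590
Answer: 1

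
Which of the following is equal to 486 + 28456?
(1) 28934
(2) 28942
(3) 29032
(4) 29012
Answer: 2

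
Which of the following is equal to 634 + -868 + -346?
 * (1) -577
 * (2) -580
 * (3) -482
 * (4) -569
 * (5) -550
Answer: 2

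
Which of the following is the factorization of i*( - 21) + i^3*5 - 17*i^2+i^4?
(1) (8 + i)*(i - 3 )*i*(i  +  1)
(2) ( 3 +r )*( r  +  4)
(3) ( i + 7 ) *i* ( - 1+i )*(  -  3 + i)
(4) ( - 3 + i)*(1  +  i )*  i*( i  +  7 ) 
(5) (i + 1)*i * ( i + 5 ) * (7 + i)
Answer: 4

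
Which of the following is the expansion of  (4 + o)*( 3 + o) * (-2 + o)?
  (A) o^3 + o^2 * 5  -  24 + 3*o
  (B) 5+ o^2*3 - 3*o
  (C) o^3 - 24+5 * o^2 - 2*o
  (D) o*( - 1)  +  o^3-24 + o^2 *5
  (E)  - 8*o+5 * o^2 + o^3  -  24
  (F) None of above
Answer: C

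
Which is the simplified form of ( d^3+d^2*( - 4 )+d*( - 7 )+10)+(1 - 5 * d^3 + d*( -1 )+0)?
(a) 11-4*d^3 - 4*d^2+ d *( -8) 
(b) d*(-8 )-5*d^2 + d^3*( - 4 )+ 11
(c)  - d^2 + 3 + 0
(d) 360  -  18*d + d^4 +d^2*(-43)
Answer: a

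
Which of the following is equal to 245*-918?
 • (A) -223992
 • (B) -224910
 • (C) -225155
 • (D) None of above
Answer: B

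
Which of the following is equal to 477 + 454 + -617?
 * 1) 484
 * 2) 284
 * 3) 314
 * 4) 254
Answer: 3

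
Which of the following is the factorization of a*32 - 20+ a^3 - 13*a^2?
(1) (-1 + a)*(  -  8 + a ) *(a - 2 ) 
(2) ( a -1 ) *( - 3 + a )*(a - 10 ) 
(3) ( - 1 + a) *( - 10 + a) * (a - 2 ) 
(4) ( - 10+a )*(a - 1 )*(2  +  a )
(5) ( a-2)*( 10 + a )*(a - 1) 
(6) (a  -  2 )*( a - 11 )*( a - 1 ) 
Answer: 3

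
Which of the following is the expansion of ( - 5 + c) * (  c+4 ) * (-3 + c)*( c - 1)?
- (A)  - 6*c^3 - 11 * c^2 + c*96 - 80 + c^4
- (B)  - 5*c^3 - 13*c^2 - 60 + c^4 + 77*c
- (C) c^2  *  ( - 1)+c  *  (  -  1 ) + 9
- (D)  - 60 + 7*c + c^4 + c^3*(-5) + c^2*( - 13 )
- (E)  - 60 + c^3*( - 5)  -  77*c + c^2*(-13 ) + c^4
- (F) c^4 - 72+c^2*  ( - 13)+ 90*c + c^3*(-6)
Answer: B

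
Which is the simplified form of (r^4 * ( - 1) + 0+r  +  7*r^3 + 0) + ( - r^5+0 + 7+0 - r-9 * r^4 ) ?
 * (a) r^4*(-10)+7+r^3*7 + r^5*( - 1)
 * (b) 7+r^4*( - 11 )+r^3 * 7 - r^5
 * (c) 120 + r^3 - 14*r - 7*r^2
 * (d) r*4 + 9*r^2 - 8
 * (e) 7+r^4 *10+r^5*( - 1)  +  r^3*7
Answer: a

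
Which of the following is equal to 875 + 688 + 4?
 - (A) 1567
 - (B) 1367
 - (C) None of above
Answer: A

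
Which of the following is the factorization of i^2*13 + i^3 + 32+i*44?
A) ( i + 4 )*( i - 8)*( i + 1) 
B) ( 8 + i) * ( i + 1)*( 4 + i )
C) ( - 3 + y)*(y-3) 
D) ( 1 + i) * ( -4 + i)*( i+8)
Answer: B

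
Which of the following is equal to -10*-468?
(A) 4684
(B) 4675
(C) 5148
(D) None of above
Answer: D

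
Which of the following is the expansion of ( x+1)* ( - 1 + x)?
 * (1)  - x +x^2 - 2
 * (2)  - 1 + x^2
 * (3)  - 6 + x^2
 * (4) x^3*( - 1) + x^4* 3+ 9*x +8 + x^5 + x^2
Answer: 2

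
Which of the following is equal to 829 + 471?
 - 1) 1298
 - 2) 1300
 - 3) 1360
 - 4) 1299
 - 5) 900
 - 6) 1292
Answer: 2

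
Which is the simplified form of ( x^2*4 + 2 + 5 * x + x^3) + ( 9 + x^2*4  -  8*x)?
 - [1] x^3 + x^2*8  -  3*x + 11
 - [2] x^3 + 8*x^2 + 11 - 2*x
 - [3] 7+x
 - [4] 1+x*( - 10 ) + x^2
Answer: 1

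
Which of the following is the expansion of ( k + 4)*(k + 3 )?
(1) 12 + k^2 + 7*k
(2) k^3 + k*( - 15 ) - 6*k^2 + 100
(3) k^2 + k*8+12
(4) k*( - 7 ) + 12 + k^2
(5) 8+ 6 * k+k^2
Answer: 1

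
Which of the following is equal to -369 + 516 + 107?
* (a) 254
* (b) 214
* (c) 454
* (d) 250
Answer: a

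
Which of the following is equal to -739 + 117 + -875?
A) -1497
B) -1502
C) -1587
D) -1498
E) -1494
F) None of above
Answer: A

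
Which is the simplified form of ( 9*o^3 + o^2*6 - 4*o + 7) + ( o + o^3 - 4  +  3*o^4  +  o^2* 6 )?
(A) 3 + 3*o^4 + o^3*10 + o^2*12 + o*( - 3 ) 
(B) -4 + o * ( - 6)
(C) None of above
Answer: A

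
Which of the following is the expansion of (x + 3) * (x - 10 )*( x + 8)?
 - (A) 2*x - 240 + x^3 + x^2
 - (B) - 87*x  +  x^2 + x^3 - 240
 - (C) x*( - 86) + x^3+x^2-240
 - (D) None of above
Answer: C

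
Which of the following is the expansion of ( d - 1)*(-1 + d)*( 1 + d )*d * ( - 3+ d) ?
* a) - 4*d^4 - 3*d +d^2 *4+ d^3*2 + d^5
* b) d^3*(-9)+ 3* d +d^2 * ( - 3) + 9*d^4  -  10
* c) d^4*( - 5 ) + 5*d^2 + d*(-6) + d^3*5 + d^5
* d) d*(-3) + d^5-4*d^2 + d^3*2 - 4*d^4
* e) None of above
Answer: a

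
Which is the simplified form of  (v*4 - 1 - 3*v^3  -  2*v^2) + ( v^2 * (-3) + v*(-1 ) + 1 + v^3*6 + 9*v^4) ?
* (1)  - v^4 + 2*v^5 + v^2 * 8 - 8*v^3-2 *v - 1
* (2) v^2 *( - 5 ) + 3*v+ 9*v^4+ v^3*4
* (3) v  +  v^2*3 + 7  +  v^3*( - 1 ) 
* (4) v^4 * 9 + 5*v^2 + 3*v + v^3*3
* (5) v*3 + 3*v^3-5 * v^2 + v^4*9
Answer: 5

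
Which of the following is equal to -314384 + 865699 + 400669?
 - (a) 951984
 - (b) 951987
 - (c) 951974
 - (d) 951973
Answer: a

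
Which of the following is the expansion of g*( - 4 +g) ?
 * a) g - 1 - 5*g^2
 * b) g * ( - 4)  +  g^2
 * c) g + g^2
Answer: b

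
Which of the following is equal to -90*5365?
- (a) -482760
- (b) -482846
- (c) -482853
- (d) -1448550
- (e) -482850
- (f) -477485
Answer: e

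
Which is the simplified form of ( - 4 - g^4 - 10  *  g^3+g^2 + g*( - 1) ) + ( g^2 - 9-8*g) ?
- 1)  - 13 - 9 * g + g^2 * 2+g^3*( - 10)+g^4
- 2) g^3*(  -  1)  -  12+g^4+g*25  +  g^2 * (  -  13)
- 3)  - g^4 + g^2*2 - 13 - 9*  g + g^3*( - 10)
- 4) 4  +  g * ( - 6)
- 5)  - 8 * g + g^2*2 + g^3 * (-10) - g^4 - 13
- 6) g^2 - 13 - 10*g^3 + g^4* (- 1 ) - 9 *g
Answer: 3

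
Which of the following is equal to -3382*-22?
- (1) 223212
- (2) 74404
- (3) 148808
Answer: 2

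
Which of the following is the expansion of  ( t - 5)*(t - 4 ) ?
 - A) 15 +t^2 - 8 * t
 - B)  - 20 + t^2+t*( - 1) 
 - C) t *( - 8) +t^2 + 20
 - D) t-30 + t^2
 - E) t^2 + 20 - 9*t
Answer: E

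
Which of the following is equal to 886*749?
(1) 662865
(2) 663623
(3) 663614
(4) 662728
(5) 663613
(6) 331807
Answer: 3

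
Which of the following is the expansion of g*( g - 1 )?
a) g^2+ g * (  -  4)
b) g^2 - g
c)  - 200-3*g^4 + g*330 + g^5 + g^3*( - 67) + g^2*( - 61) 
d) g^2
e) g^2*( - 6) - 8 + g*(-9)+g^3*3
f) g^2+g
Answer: b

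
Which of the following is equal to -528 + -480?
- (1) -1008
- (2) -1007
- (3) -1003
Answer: 1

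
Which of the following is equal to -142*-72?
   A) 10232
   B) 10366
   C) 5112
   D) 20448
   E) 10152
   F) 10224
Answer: F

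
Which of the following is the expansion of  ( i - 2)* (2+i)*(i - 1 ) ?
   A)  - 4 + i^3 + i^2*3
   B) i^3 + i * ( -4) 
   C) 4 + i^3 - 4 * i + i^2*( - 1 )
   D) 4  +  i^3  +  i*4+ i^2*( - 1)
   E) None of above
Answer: C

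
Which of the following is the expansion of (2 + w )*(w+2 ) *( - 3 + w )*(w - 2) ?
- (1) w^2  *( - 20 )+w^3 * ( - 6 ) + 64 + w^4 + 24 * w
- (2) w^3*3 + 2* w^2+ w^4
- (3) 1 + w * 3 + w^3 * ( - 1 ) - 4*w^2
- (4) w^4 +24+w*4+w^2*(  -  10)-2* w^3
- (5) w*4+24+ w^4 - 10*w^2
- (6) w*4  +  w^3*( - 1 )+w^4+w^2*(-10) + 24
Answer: 6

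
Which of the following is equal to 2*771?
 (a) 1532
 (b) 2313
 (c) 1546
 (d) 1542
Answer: d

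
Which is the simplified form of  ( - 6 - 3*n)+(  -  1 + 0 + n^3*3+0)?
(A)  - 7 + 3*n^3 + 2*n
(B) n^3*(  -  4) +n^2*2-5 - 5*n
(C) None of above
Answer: C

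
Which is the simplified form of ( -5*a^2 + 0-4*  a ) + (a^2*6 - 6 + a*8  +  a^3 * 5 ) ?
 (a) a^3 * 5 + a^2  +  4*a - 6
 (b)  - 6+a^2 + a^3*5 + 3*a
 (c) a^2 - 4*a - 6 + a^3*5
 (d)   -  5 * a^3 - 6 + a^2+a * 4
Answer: a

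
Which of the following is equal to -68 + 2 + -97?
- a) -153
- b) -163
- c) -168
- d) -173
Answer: b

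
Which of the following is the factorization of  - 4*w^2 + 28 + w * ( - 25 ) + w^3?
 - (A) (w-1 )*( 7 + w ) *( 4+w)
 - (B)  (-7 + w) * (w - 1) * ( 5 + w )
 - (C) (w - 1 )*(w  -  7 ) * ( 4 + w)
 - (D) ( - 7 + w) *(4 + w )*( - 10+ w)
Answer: C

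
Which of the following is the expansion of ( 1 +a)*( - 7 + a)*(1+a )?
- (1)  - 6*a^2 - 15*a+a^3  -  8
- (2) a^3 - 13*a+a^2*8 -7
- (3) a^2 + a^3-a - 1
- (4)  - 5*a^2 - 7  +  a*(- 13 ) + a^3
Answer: 4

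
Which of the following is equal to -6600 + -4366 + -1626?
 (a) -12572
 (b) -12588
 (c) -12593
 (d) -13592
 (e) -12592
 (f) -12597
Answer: e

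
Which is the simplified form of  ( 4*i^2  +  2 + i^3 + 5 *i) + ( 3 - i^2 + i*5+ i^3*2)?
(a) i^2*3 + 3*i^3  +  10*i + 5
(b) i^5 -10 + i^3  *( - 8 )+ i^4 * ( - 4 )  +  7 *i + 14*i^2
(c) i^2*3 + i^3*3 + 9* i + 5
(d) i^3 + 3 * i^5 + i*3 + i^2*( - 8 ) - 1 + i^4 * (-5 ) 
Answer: a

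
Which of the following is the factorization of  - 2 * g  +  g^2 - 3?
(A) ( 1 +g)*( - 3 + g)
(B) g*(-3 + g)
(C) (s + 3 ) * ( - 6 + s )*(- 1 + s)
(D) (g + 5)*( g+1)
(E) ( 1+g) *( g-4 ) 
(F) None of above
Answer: A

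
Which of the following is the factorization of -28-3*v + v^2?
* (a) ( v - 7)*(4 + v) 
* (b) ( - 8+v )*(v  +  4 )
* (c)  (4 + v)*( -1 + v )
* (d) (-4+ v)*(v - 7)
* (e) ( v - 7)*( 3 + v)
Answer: a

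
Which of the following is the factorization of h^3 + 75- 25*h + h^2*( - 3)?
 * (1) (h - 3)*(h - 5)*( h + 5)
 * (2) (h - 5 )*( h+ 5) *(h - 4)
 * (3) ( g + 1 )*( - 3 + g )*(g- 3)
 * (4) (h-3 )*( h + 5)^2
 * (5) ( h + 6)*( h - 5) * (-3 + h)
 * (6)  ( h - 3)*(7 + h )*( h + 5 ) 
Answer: 1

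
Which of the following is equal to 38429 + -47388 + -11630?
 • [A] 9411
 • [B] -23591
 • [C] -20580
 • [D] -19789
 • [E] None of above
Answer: E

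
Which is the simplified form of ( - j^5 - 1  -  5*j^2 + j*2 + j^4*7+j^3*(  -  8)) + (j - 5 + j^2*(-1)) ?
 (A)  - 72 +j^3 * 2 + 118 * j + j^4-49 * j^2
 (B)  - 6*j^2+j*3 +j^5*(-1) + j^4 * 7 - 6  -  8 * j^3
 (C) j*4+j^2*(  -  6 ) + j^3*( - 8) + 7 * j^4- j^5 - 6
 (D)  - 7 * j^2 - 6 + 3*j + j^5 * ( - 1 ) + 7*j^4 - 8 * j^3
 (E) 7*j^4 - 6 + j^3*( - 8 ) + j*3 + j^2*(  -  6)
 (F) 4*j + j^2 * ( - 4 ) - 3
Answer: B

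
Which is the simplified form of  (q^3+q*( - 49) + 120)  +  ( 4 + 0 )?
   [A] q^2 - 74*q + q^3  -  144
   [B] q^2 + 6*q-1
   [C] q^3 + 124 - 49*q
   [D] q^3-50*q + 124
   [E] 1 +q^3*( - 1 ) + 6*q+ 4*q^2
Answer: C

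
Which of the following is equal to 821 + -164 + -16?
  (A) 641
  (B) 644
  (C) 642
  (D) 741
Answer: A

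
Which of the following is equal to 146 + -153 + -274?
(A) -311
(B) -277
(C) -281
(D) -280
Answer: C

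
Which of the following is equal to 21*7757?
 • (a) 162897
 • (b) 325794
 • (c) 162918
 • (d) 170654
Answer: a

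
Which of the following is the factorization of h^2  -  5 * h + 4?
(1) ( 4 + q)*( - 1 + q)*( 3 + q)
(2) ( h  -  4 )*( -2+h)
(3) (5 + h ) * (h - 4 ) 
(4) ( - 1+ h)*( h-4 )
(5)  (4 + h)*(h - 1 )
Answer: 4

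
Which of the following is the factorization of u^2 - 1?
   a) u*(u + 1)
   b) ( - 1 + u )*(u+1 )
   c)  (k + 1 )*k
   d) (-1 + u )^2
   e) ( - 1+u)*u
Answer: b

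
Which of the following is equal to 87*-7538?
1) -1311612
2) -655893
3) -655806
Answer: 3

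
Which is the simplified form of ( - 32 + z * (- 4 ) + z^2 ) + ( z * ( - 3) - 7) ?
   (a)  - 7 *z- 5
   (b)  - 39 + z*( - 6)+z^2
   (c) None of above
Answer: c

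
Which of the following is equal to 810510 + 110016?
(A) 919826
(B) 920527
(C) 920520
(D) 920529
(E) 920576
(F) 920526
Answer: F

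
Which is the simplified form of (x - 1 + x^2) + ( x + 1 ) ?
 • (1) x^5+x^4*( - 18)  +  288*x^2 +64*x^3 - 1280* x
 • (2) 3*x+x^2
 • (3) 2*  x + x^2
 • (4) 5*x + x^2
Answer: 3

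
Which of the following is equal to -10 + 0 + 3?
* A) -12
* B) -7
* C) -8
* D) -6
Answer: B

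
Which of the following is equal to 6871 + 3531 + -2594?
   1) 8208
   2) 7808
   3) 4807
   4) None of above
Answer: 2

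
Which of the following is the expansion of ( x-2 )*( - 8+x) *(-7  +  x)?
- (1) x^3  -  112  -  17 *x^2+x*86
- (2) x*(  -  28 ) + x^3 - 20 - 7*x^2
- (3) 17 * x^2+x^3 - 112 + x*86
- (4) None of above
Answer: 1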